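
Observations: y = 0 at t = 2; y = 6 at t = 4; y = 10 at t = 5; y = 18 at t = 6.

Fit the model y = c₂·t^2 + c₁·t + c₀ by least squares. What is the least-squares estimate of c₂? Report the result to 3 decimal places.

From the data, Σt^2·t^2 = 2193, Σt^2·t = 413, Σt^2 = 81, Σt·t = 81, Σt = 17, Σ1 = 4.
Moment sums: Σt^2·y = 994, Σt·y = 182, Σy = 34.
So AᵀA·[c₂, c₁, c₀]ᵀ = Aᵀy: [[2193, 413, 81]; [413, 81, 17]; [81, 17, 4]]·[c₂, c₁, c₀]ᵀ = [994, 182, 34]ᵀ.
Solving the 3×3 system (Gaussian elimination) gives c₂ = 19/22, c₁ = -5/2, c₀ = 18/11.

c₂ = 0.864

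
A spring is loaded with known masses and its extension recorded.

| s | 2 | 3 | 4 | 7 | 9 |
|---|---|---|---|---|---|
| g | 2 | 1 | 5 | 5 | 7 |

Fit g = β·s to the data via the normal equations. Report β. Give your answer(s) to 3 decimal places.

From the data, Σs·s = 159.
Right-hand side: Σs·g = 125.
AᵀA·[β]ᵀ = Aᵀg becomes [[159]]·[β]ᵀ = [125]ᵀ.
Hence β = 125 / 159 ≈ 0.786164.

β = 0.786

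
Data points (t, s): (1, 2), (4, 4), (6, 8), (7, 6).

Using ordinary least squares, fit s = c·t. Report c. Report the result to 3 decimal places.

Setting ∂/∂c … = 0 gives: 102·c = 108.
(Σt·t = 102, Σt·s = 108.)
c = 108/102 = 1.05882.

c = 1.059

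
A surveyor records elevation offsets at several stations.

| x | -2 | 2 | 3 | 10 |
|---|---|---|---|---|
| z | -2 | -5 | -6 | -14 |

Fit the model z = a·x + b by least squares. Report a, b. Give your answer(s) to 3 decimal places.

a = -1.020, b = -3.435

Normal-equation sums: Σx·x = 117, Σx = 13, Σ1 = 4.
For Mᵀz: Σx·z = -164, Σz = -27.
Normal equations: [[117, 13]; [13, 4]]·[a, b]ᵀ = [-164, -27]ᵀ.
det = 117·4 − 13² = 299.
a = ((-164)·4 − 13·(-27))/299 = -305/299; b = (117·(-27) − 13·(-164))/299 = -79/23.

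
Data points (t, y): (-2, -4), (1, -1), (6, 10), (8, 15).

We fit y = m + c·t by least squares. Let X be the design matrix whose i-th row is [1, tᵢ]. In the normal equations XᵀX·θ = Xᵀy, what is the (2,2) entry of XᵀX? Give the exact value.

Row 2 ↔ basis t, column 2 ↔ basis t, so (XᵀX)_{2,2} = Σᵢ (t)·(t) = (-2)·(-2) + (1)·(1) + (6)·(6) + (8)·(8) = 105.

105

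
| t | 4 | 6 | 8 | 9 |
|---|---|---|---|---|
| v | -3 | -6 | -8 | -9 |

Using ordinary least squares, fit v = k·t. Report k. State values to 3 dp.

The normal equations are: 197·k = -193.
(Σt·t = 197, Σt·v = -193.)
k = (-193)/197 = -0.979695.

k = -0.980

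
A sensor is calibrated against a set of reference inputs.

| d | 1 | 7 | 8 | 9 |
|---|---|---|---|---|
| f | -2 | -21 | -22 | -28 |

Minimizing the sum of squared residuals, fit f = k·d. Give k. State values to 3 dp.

The normal system XᵀX·[k]ᵀ = Xᵀf is [[195]]·[k]ᵀ = [-577]ᵀ.
Hence k = -577 / 195 ≈ -2.95897.

k = -2.959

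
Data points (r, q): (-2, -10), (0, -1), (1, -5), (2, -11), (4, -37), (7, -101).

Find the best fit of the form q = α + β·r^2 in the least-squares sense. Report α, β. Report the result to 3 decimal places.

α = -2.553, β = -2.023

Normal-equation sums: Σ1 = 6, Σr^2 = 74, Σr^2·r^2 = 2690.
And Σq = -165, Σr^2·q = -5630.
det = 6·2690 − 74² = 10664.
α = ((-165)·2690 − 74·(-5630))/10664 = -13615/5332; β = (6·(-5630) − 74·(-165))/10664 = -10785/5332.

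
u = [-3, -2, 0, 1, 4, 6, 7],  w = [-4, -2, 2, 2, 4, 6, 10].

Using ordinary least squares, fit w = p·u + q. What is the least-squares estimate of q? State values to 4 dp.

q = 0.3931

Compute the Gram sums: Σu·u = 115, Σu = 13, Σ1 = 7.
And Σu·w = 140, Σw = 18.
Δ = 115·7 − 13² = 636.
p = (140·7 − 13·18)/636 = 373/318; q = (115·18 − 13·140)/636 = 125/318.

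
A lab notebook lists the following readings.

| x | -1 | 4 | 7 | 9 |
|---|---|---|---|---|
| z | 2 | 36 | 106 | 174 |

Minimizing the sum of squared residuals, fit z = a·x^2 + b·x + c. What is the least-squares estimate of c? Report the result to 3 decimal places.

Sums needed: Σx^2·x^2 = 9219, Σx^2·x = 1135, Σx^2 = 147, Σx·x = 147, Σx = 19, Σ1 = 4.
Moment sums: Σx^2·z = 19866, Σx·z = 2450, Σz = 318.
MᵀM·[a, b, c]ᵀ = Mᵀz becomes [[9219, 1135, 147]; [1135, 147, 19]; [147, 19, 4]]·[a, b, c]ᵀ = [19866, 2450, 318]ᵀ.
Row-reducing yields a = 5386/2585, b = 1344/2585, c = 108/235.

c = 0.460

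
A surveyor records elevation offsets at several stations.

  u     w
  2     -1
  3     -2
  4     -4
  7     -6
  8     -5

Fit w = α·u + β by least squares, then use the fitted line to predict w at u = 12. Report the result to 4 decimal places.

XᵀX·[α, β]ᵀ = Xᵀw reads: 142·α + 24·β = -106;  24·α + 5·β = -18.
Eliminating β: 5·(row 1) − 24·(row 2) gives 134·α = 5·(-106) − 24·(-18) = -98, so α = -49/67.
Then β = ((-18) − 24·(-49/67))/5 = -6/67.
At u = 12: ŵ = (-49/67)·(12) + (-6/67)·(1) = -594/67.

ŵ = -8.8657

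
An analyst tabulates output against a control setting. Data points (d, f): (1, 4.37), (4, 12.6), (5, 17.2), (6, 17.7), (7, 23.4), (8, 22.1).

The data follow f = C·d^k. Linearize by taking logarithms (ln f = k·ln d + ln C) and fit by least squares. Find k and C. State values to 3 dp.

Linearized form: ln f = k·ln d + ln C. From the 6 transformed points,
Over the data: Σln d = 8.8128, Σ(ln d)² = 15.8331, Σln f = 15.9752, Σln d·ln f = 25.8119.
Normal system: [[15.8331, 8.8128]; [8.8128, 6]]·[k, ln C]ᵀ = [25.8119, 15.9752]ᵀ.
Solving (det = 17.3327): k = 0.81257, ln C = 1.46903, so C = exp(1.46903) = 4.34501.

k = 0.813, C = 4.345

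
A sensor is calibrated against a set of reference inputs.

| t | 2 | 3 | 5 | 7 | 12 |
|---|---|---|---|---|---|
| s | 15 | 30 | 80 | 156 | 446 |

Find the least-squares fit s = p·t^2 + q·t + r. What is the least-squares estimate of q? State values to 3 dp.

With design matrix A, AᵀA = [[23859, 2231, 231]; [2231, 231, 29]; [231, 29, 5]] and Aᵀs = [74198, 6964, 727]ᵀ.
Inverting the 3×3 Gram matrix, [p, q, r]ᵀ = [19589/6518, 7163/6518, 580/3259]ᵀ.

q = 1.099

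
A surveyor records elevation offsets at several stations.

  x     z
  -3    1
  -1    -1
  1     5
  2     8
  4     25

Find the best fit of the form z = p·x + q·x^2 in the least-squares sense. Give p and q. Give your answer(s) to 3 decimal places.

p = 2.474, q = 0.940

Compute the Gram sums: Σx·x = 31, Σx·x^2 = 45, Σx^2·x^2 = 355.
Moment sums: Σx·z = 119, Σx^2·z = 445.
Δ = 31·355 − 45² = 8980.
p = (119·355 − 45·445)/8980 = 1111/449; q = (31·445 − 45·119)/8980 = 422/449.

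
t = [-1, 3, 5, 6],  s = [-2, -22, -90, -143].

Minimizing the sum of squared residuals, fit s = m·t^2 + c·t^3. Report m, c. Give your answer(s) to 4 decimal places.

m = -1.2801, c = -0.4518

From the data, Σt^2·t^2 = 2003, Σt^2·t^3 = 11143, Σt^3·t^3 = 63011.
For Mᵀs: Σt^2·s = -7598, Σt^3·s = -42730.
Normal equations: [[2003, 11143]; [11143, 63011]]·[m, c]ᵀ = [-7598, -42730]ᵀ.
Determinant 2003·63011 − 11143² = 2044584.
m = ((-7598)·63011 − 11143·(-42730))/2044584 = -218099/170382; c = (2003·(-42730) − 11143·(-7598))/2044584 = -76973/170382.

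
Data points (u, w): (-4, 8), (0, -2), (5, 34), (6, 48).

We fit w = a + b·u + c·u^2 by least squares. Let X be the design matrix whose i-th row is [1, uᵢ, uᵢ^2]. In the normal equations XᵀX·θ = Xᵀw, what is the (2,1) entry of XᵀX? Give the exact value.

7

Row 2 ↔ basis u, column 1 ↔ basis 1, so (XᵀX)_{2,1} = Σᵢ u = (-4)·(1) + (0)·(1) + (5)·(1) + (6)·(1) = 7.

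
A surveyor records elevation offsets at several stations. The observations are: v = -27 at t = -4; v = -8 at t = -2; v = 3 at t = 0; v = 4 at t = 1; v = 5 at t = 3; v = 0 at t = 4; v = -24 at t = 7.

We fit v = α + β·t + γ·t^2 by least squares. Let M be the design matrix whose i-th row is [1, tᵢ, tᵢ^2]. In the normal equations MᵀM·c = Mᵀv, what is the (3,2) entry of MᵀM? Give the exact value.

363

Row 3 ↔ basis t^2, column 2 ↔ basis t, so (MᵀM)_{3,2} = Σᵢ (t^2)·(t) = (16)·(-4) + (4)·(-2) + (0)·(0) + (1)·(1) + (9)·(3) + (16)·(4) + (49)·(7) = 363.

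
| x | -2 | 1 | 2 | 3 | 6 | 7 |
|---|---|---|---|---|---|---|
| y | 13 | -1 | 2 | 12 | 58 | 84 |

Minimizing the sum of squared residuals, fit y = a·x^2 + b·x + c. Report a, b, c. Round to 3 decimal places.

a = 2.073, b = -2.530, c = -0.409

Entries of AᵀA: Σx^2·x^2 = 3811, Σx^2·x = 587, Σx^2 = 103, Σx·x = 103, Σx = 17, Σ1 = 6.
Right-hand side: Σx^2·y = 6371, Σx·y = 949, Σy = 168.
Normal equations: [[3811, 587, 103]; [587, 103, 17]; [103, 17, 6]]·[a, b, c]ᵀ = [6371, 949, 168]ᵀ.
Solving the 3×3 system (Gaussian elimination) gives a = 3685/1778, b = -4499/1778, c = -52/127.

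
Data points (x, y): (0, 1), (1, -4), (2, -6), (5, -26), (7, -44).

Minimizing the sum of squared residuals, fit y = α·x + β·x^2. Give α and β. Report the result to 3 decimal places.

Sums needed: Σx·x = 79, Σx·x^2 = 477, Σx^2·x^2 = 3043.
And Σx·y = -454, Σx^2·y = -2834.
Δ = 79·3043 − 477² = 12868.
α = ((-454)·3043 − 477·(-2834))/12868 = -7426/3217; β = (79·(-2834) − 477·(-454))/12868 = -1832/3217.

α = -2.308, β = -0.569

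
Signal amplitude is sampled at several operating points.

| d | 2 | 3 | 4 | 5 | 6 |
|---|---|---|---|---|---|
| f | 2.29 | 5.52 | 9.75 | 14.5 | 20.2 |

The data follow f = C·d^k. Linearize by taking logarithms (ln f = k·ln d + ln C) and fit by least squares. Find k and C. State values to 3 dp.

k = 1.978, C = 0.604

Taking logs, ln f = k·ln d + ln C, so regress ln f on ln d.
Σln d = 6.5793, Σ(ln d)² = 9.4099, Σln f = 10.4940, Σln d·ln f = 15.2975.
Equations: 9.4099·k + 6.5793·ln C = 15.2975;  6.5793·k + 5·ln C = 10.4940.
Δ = 9.4099·5 − (6.5793)² = 3.7630; k = (15.2975·5 − 6.5793·10.4940)/3.7630 = 1.97833, ln C = (9.4099·10.4940 − 6.5793·15.2975)/3.7630 = -0.50438, so C = exp(-0.50438) = 0.60388.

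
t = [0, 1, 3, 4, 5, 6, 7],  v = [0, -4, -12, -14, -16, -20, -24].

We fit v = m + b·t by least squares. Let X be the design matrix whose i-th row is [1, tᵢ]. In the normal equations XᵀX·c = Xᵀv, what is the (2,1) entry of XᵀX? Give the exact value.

Row 2 ↔ basis t, column 1 ↔ basis 1, so (XᵀX)_{2,1} = Σᵢ t = (0)·(1) + (1)·(1) + (3)·(1) + (4)·(1) + (5)·(1) + (6)·(1) + (7)·(1) = 26.

26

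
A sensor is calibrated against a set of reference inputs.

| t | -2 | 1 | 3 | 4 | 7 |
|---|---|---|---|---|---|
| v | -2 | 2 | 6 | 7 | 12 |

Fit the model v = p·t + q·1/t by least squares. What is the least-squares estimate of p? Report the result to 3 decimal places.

Normal-equation sums: Σt·t = 79, Σt·1/t = 5, Σ1/t·1/t = 10189/7056.
Moment sums: Σt·v = 136, Σ1/t·v = 237/28.
Determinant 79·(10189/7056) − 5² = 628531/7056.
p = (136·(10189/7056) − 5·(237/28))/(628531/7056) = 1087084/628531; q = (79·(237/28) − 5·136)/(628531/7056) = -79884/628531.

p = 1.730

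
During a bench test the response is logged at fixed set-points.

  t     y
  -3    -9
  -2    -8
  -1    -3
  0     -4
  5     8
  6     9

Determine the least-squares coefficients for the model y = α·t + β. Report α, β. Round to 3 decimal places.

α = 2.059, β = -2.882

Normal-equation sums: Σt·t = 75, Σt = 5, Σ1 = 6.
Moment sums: Σt·y = 140, Σy = -7.
So XᵀX·[α, β]ᵀ = Xᵀy: [[75, 5]; [5, 6]]·[α, β]ᵀ = [140, -7]ᵀ.
Determinant 75·6 − 5² = 425.
α = (140·6 − 5·(-7))/425 = 35/17; β = (75·(-7) − 5·140)/425 = -49/17.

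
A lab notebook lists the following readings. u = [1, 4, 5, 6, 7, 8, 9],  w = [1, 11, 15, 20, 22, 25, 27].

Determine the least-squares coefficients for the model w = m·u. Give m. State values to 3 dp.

XᵀX·[m]ᵀ = Xᵀw reads: 272·m = 837.
m = 837/272 = 3.07721.

m = 3.077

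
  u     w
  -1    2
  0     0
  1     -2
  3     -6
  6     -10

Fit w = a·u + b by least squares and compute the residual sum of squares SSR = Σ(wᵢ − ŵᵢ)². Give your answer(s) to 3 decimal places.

SSR = 0.909

Normal-equation sums: Σu·u = 47, Σu = 9, Σ1 = 5.
Right-hand side: Σu·w = -82, Σw = -16.
MᵀM·[a, b]ᵀ = Mᵀw becomes [[47, 9]; [9, 5]]·[a, b]ᵀ = [-82, -16]ᵀ.
Eliminating b: 5·(row 1) − 9·(row 2) gives 154·a = 5·(-82) − 9·(-16) = -266, so a = -19/11.
Then b = ((-16) − 9·(-19/11))/5 = -1/11.
Residuals: 4/11, 1/11, -2/11, -8/11, 5/11; SSR = 10/11.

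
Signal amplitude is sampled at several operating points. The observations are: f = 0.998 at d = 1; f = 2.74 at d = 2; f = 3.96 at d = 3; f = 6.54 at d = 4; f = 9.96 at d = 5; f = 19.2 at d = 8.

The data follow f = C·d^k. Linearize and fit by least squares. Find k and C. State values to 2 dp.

k = 1.41, C = 0.97

Let Y = ln f. Fitting Y = k·ln d + ln C by least squares:
Σln d = 6.8669, Σ(ln d)² = 10.5236, Σln f = 9.5136, Σln d·ln f = 14.6580.
Equations: 10.5236·k + 6.8669·ln C = 14.6580;  6.8669·k + 6·ln C = 9.5136.
Δ = 10.5236·6 − (6.8669)² = 15.9867; k = (14.6580·6 − 6.8669·9.5136)/15.9867 = 1.41483, ln C = (10.5236·9.5136 − 6.8669·14.6580)/15.9867 = -0.03365, so C = exp(-0.03365) = 0.96691.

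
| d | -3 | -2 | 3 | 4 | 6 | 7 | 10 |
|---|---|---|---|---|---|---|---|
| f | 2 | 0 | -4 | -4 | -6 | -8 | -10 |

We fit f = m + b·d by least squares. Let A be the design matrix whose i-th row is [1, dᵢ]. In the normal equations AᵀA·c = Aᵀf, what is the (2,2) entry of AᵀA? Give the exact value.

Row 2 ↔ basis d, column 2 ↔ basis d, so (AᵀA)_{2,2} = Σᵢ (d)·(d) = (-3)·(-3) + (-2)·(-2) + (3)·(3) + (4)·(4) + (6)·(6) + (7)·(7) + (10)·(10) = 223.

223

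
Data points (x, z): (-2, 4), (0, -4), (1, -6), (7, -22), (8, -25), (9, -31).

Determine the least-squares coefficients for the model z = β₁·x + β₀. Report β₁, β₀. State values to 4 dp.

Forming AᵀA = [[199, 23]; [23, 6]] and Aᵀz = [-647, -84]ᵀ gives AᵀA·[β₁, β₀]ᵀ = Aᵀz.
det = 199·6 − 23² = 665.
β₁ = ((-647)·6 − 23·(-84))/665 = -390/133; β₀ = (199·(-84) − 23·(-647))/665 = -367/133.

β₁ = -2.9323, β₀ = -2.7594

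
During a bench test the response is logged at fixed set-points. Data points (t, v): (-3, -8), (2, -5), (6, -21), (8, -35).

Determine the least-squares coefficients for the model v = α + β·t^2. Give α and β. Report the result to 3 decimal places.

From the data, Σ1 = 4, Σt^2 = 113, Σt^2·t^2 = 5489.
Moment sums: Σv = -69, Σt^2·v = -3088.
Normal equations: [[4, 113]; [113, 5489]]·[α, β]ᵀ = [-69, -3088]ᵀ.
det = 4·5489 − 113² = 9187.
α = ((-69)·5489 − 113·(-3088))/9187 = -29797/9187; β = (4·(-3088) − 113·(-69))/9187 = -4555/9187.

α = -3.243, β = -0.496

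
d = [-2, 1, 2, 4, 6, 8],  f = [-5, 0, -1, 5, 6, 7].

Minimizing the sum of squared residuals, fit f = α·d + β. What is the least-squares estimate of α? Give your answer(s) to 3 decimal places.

α = 1.265

Setting ∂/∂α … = 0 gives: 125·α + 19·β = 120;  19·α + 6·β = 12.
(Σd·d = 125, Σd = 19, Σ1 = 6, Σd·f = 120, Σf = 12.)
Eliminating β: 6·(row 1) − 19·(row 2) gives 389·α = 6·120 − 19·12 = 492, so α = 492/389.
Then β = (12 − 19·(492/389))/6 = -780/389.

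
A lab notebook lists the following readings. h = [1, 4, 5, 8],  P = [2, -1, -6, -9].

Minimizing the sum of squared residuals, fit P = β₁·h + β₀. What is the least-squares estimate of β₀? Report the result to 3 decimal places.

The normal system XᵀX·[β₁, β₀]ᵀ = XᵀP is [[106, 18]; [18, 4]]·[β₁, β₀]ᵀ = [-104, -14]ᵀ.
Eliminating β₀: 4·(row 1) − 18·(row 2) gives 100·β₁ = 4·(-104) − 18·(-14) = -164, so β₁ = -41/25.
Then β₀ = ((-14) − 18·(-41/25))/4 = 97/25.

β₀ = 3.880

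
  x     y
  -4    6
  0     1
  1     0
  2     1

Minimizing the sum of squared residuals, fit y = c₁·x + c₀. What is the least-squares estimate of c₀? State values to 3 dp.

Entries of MᵀM: Σx·x = 21, Σx = -1, Σ1 = 4.
Moment sums: Σx·y = -22, Σy = 8.
Δ = 21·4 − (-1)² = 83.
c₁ = ((-22)·4 − (-1)·8)/83 = -80/83; c₀ = (21·8 − (-1)·(-22))/83 = 146/83.

c₀ = 1.759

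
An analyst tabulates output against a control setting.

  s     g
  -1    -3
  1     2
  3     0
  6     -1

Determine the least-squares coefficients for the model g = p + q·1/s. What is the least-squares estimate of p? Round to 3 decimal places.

Setting ∂/∂p … = 0 gives: 4·p + (1/2)·q = -2;  (1/2)·p + (77/36)·q = 29/6.
(Σ1 = 4, Σ1/s = 1/2, Σ1/s·1/s = 77/36, Σg = -2, Σ1/s·g = 29/6.)
Δ = 4·(77/36) − (1/2)² = 299/36.
p = ((-2)·(77/36) − (1/2)·(29/6))/(299/36) = -241/299; q = (4·(29/6) − (1/2)·(-2))/(299/36) = 732/299.

p = -0.806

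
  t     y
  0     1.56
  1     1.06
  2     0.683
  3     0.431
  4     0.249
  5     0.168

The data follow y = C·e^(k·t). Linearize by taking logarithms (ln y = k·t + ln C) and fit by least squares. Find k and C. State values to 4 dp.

k = -0.4557, C = 1.6326

Taking logs, ln y = k·t + ln C, so regress ln y on t.
Over the data: Σt = 15.0000, Σ(t)² = 55.0000, Σln y = -3.8940, Σt·ln y = -17.7094.
Normal system: [[55.0000, 15.0000]; [15.0000, 6]]·[k, ln C]ᵀ = [-17.7094, -3.8940]ᵀ.
Solving (det = 105.0000): k = -0.45567, ln C = 0.49017, so C = exp(0.49017) = 1.63259.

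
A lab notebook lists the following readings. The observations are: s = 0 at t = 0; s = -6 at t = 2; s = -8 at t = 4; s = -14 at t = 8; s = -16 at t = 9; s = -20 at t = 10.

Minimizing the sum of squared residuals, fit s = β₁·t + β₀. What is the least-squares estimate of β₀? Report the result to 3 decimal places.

β₀ = -0.918

With design matrix M, MᵀM = [[265, 33]; [33, 6]] and Mᵀs = [-500, -64]ᵀ.
Determinant 265·6 − 33² = 501.
β₁ = ((-500)·6 − 33·(-64))/501 = -296/167; β₀ = (265·(-64) − 33·(-500))/501 = -460/501.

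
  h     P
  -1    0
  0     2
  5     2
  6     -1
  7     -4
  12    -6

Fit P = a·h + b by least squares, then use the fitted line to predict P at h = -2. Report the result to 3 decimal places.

The normal system MᵀM·[a, b]ᵀ = MᵀP is [[255, 29]; [29, 6]]·[a, b]ᵀ = [-96, -7]ᵀ.
Δ = 255·6 − 29² = 689.
a = ((-96)·6 − 29·(-7))/689 = -373/689; b = (255·(-7) − 29·(-96))/689 = 999/689.
At h = -2: P̂ = (-373/689)·(-2) + (999/689)·(1) = 1745/689.

P̂ = 2.533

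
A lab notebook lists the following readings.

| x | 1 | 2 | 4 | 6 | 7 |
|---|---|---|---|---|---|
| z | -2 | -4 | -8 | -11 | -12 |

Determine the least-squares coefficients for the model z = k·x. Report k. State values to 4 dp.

k = -1.8113

The normal equations are: 106·k = -192.
Hence k = -192 / 106 ≈ -1.81132.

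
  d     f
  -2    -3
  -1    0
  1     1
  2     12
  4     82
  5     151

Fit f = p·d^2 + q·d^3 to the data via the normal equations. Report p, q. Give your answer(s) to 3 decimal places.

p = 1.188, q = 0.973

Forming XᵀX = [[915, 4149]; [4149, 19851]] and Xᵀf = [5124, 24244]ᵀ gives XᵀX·[p, q]ᵀ = Xᵀf.
Eliminating q: 19851·(row 1) − 4149·(row 2) gives 949464·p = 19851·5124 − 4149·24244 = 1128168, so p = 15669/13187.
Then q = (24244 − 4149·(15669/13187))/19851 = 38491/39561.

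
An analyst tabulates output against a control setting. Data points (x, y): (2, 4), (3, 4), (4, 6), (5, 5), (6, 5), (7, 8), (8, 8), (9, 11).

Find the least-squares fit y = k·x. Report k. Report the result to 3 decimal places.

The normal system MᵀM·[k]ᵀ = Mᵀy is [[284]]·[k]ᵀ = [318]ᵀ.
Hence k = 318 / 284 ≈ 1.11972.

k = 1.120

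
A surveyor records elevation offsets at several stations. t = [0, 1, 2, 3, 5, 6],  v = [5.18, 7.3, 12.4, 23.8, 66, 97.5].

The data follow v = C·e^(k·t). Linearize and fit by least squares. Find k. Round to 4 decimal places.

With ln vᵢ as the transformed response and tᵢ as the regressor:
Σt = 17.0000, Σ(t)² = 75.0000, Σln v = 18.0896, Σt·ln v = 64.9597.
Equations: 75.0000·k + 17.0000·ln C = 64.9597;  17.0000·k + 6·ln C = 18.0896.
Slope k = (n·Σt·ln v − Σt·Σln v)/(n·Σ(t)² − (Σt)²) = (6·64.9597 − 17.0000·18.0896)/161.0000 = 0.51078; ln C = (Σln v − k·Σt)/n = 1.56772.

k = 0.5108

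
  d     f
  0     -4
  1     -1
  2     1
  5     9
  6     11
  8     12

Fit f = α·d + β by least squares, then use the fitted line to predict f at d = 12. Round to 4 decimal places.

Compute the Gram sums: Σd·d = 130, Σd = 22, Σ1 = 6.
And Σd·f = 208, Σf = 28.
AᵀA·[α, β]ᵀ = Aᵀf becomes [[130, 22]; [22, 6]]·[α, β]ᵀ = [208, 28]ᵀ.
Determinant 130·6 − 22² = 296.
α = (208·6 − 22·28)/296 = 79/37; β = (130·28 − 22·208)/296 = -117/37.
At d = 12: f̂ = (79/37)·(12) + (-117/37)·(1) = 831/37.

f̂ = 22.4595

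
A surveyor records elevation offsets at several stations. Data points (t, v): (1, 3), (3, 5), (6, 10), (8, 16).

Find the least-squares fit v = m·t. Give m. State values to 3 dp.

With design matrix X, XᵀX = [[110]] and Xᵀv = [206]ᵀ.
m = 206/110 = 1.87273.

m = 1.873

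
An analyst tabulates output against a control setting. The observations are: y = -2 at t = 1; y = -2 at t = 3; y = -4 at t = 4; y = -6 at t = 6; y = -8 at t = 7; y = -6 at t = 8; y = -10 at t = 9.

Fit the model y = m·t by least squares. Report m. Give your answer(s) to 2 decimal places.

With design matrix A, AᵀA = [[256]] and Aᵀy = [-254]ᵀ.
Hence m = -254 / 256 ≈ -0.992188.

m = -0.99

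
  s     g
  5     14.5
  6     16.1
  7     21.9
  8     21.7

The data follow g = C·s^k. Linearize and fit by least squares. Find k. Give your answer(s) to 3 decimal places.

k = 0.975

Linearized form: ln g = k·ln s + ln C. From the 4 transformed points,
Over the data: Σln s = 7.4265, Σ(ln s)² = 13.9113, Σln g = 11.6168, Σln s·ln g = 21.6880.
Normal system: [[13.9113, 7.4265]; [7.4265, 4]]·[k, ln C]ᵀ = [21.6880, 11.6168]ᵀ.
Solving (det = 0.4917): k = 0.97493, ln C = 1.09410.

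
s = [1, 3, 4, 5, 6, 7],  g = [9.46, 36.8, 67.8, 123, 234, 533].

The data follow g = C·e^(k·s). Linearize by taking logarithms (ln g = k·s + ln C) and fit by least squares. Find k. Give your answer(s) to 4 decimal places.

k = 0.6574

With ln gᵢ as the transformed response and sᵢ as the regressor:
Σs = 26.0000, Σ(s)² = 136.0000, Σln g = 26.6152, Σs·ln g = 130.6723.
Equations: 136.0000·k + 26.0000·ln C = 130.6723;  26.0000·k + 6·ln C = 26.6152.
Slope k = (n·Σs·ln g − Σs·Σln g)/(n·Σ(s)² − (Σs)²) = (6·130.6723 − 26.0000·26.6152)/140.0000 = 0.65743; ln C = (Σln g − k·Σs)/n = 1.58701.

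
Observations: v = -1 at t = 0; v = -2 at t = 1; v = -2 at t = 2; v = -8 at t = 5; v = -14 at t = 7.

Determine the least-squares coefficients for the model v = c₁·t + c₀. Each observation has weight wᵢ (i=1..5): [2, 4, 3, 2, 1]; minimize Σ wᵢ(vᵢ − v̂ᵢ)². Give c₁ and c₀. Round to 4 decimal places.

Setting ∂/∂c₁ … = 0 gives: 115·c₁ + 27·c₀ = -198;  27·c₁ + 12·c₀ = -46.
(Σwᵢ·t·t = 115, Σwᵢ·t = 27, Σwᵢ·1 = 12, Σwᵢ·t·v = -198, Σwᵢ·v = -46.)
Eliminating c₀: 12·(row 1) − 27·(row 2) gives 651·c₁ = 12·(-198) − 27·(-46) = -1134, so c₁ = -54/31.
Then c₀ = ((-46) − 27·(-54/31))/12 = 8/93.

c₁ = -1.7419, c₀ = 0.0860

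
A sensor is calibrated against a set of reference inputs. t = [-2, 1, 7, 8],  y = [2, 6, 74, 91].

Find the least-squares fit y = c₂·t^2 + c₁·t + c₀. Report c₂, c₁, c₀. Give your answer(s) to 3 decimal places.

c₂ = 1.067, c₁ = 2.588, c₀ = 2.730

With design matrix X, XᵀX = [[6514, 848, 118]; [848, 118, 14]; [118, 14, 4]] and Xᵀy = [9464, 1248, 173]ᵀ.
Solving the 3×3 system (Gaussian elimination) gives c₂ = 7129/6684, c₁ = 5765/2228, c₀ = 18245/6684.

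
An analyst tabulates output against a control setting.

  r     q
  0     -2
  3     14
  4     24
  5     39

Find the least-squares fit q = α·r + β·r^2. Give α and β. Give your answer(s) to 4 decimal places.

Compute the Gram sums: Σr·r = 50, Σr·r^2 = 216, Σr^2·r^2 = 962.
For Xᵀq: Σr·q = 333, Σr^2·q = 1485.
Normal equations: [[50, 216]; [216, 962]]·[α, β]ᵀ = [333, 1485]ᵀ.
Δ = 50·962 − 216² = 1444.
α = (333·962 − 216·1485)/1444 = -207/722; β = (50·1485 − 216·333)/1444 = 1161/722.

α = -0.2867, β = 1.6080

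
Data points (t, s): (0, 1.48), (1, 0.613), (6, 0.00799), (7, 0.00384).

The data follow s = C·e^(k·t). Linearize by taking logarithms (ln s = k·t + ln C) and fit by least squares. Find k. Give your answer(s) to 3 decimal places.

k = -0.857

With ln sᵢ as the transformed response and tᵢ as the regressor:
Σt = 14.0000, Σ(t)² = 86.0000, Σln s = -10.4892, Σt·ln s = -68.4028.
Equations: 86.0000·k + 14.0000·ln C = -68.4028;  14.0000·k + 4·ln C = -10.4892.
Δ = 86.0000·4 − (14.0000)² = 148.0000; k = (-68.4028·4 − 14.0000·-10.4892)/148.0000 = -0.85650, ln C = (86.0000·-10.4892 − 14.0000·-68.4028)/148.0000 = 0.37546.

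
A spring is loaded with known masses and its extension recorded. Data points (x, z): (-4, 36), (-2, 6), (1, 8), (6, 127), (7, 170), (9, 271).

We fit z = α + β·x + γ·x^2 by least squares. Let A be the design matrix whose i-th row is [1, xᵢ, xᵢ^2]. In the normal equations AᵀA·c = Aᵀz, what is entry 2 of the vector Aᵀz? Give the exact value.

4243

Entry 2 ↔ basis x, so (Aᵀz)_{2} = Σᵢ (x)·zᵢ = (-4)·(36) + (-2)·(6) + (1)·(8) + (6)·(127) + (7)·(170) + (9)·(271) = 4243.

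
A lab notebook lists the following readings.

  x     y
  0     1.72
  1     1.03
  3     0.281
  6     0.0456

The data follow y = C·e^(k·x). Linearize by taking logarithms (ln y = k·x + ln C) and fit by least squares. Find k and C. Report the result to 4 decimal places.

Linearized form: ln y = k·x + ln C. From the 4 transformed points,
AᵀA = [[46.0000, 10.0000]; [10.0000, 4]], rhs = [-22.3057, -3.7854]ᵀ  (here Σx = 10.0000, Σ(x)² = 46.0000, Σln y = -3.7854, Σx·ln y = -22.3057).
Slope k = (n·Σx·ln y − Σx·Σln y)/(n·Σ(x)² − (Σx)²) = (4·-22.3057 − 10.0000·-3.7854)/84.0000 = -0.61154; ln C = (Σln y − k·Σx)/n = 0.58251, so C = exp(0.58251) = 1.79052.

k = -0.6115, C = 1.7905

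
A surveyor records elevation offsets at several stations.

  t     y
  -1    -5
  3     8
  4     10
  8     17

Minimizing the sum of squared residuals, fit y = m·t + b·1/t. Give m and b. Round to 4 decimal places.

m = 2.1380, b = 3.1445

The normal system XᵀX·[m, b]ᵀ = Xᵀy is [[90, 4]; [4, 685/576]]·[m, b]ᵀ = [205, 295/24]ᵀ.
Determinant 90·(685/576) − 4² = 2913/32.
m = (205·(685/576) − 4·(295/24))/(2913/32) = 112105/52434; b = (90·(295/24) − 4·205)/(2913/32) = 9160/2913.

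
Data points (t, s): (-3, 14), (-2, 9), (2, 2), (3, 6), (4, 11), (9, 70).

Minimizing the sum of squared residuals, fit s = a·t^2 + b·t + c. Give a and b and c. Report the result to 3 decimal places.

Sums needed: Σt^2·t^2 = 7011, Σt^2·t = 793, Σt^2 = 123, Σt·t = 123, Σt = 13, Σ1 = 6.
And Σt^2·s = 6070, Σt·s = 636, Σs = 112.
Row-reducing yields a = 150811/148552, b = -221141/148552, c = 40121/37138.

a = 1.015, b = -1.489, c = 1.080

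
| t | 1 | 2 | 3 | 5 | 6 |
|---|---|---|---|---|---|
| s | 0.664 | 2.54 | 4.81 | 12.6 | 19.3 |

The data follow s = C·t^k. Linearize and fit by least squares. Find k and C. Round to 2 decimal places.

Let Y = ln s. Fitting Y = k·ln t + ln C by least squares:
Sums: Σln t = 5.1930, Σ(ln t)² = 7.4881, Σln s = 7.5872, Σln t·ln s = 11.7533.
Normal system: [[7.4881, 5.1930]; [5.1930, 5]]·[k, ln C]ᵀ = [11.7533, 7.5872]ᵀ.
Solving (det = 10.4737): k = 1.84909, ln C = -0.40301, so C = exp(-0.40301) = 0.66831.

k = 1.85, C = 0.67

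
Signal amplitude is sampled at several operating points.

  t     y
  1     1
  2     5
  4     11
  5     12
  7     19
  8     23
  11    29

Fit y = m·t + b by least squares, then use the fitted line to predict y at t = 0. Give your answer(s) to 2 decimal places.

Entries of XᵀX: Σt·t = 280, Σt = 38, Σ1 = 7.
Right-hand side: Σt·y = 751, Σy = 100.
Eliminating b: 7·(row 1) − 38·(row 2) gives 516·m = 7·751 − 38·100 = 1457, so m = 1457/516.
Then b = (100 − 38·(1457/516))/7 = -269/258.
At t = 0: ŷ = (1457/516)·(0) + (-269/258)·(1) = -269/258.

ŷ = -1.04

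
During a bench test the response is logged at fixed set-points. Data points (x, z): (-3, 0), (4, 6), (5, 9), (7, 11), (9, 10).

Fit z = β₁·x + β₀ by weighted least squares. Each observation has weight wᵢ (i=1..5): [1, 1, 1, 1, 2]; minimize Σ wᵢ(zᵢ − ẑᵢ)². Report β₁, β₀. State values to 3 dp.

β₁ = 0.876, β₀ = 3.140

Sums needed: Σwᵢ·x·x = 261, Σwᵢ·x = 31, Σwᵢ·1 = 6.
Right-hand side: Σwᵢ·x·z = 326, Σwᵢ·z = 46.
So AᵀWA·[β₁, β₀]ᵀ = AᵀWz: [[261, 31]; [31, 6]]·[β₁, β₀]ᵀ = [326, 46]ᵀ.
Eliminating β₀: 6·(row 1) − 31·(row 2) gives 605·β₁ = 6·326 − 31·46 = 530, so β₁ = 106/121.
Then β₀ = (46 − 31·(106/121))/6 = 380/121.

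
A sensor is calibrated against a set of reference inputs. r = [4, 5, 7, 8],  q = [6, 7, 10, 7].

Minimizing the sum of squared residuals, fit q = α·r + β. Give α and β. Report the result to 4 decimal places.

α = 0.5000, β = 4.5000

From the data, Σr·r = 154, Σr = 24, Σ1 = 4.
Moment sums: Σr·q = 185, Σq = 30.
So XᵀX·[α, β]ᵀ = Xᵀq: [[154, 24]; [24, 4]]·[α, β]ᵀ = [185, 30]ᵀ.
Determinant 154·4 − 24² = 40.
α = (185·4 − 24·30)/40 = 1/2; β = (154·30 − 24·185)/40 = 9/2.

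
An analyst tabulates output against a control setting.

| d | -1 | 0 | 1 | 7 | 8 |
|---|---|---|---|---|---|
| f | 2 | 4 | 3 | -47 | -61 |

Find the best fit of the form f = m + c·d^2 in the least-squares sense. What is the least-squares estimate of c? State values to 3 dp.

c = -1.018

Entries of AᵀA: Σ1 = 5, Σd^2 = 115, Σd^2·d^2 = 6499.
And Σf = -99, Σd^2·f = -6202.
AᵀA·[m, c]ᵀ = Aᵀf becomes [[5, 115]; [115, 6499]]·[m, c]ᵀ = [-99, -6202]ᵀ.
Eliminating c: 6499·(row 1) − 115·(row 2) gives 19270·m = 6499·(-99) − 115·(-6202) = 69829, so m = 69829/19270.
Then c = ((-6202) − 115·(69829/19270))/6499 = -3925/3854.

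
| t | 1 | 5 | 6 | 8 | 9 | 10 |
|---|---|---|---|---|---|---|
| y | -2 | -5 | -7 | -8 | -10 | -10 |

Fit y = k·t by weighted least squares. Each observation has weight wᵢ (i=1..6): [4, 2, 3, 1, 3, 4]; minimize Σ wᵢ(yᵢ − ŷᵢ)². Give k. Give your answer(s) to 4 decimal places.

k = -1.0564

Entries of AᵀWA: Σwᵢ·t·t = 869.
And Σwᵢ·t·y = -918.
Hence k = -918 / 869 ≈ -1.05639.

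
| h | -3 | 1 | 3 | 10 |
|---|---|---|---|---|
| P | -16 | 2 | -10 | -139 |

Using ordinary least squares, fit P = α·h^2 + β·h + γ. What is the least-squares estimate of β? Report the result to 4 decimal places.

Forming MᵀM = [[10163, 1001, 119]; [1001, 119, 11]; [119, 11, 4]] and MᵀP = [-14132, -1370, -163]ᵀ gives MᵀM·[α, β, γ]ᵀ = MᵀP.
Row-reducing yields α = -4507/2974, β = 16637/14870, γ = 9356/7435.

β = 1.1188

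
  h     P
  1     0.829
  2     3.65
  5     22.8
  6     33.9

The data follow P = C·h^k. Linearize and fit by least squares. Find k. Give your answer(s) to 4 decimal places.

k = 2.0584

With ln Pᵢ as the transformed response and ln hᵢ as the regressor:
Σln h = 4.0943, Σ(ln h)² = 6.2811, Σln P = 7.7574, Σln h·ln P = 12.2429.
Equations: 6.2811·k + 4.0943·ln C = 12.2429;  4.0943·k + 4·ln C = 7.7574.
Slope k = (n·Σln h·ln P − Σln h·Σln P)/(n·Σ(ln h)² − (Σln h)²) = (4·12.2429 − 4.0943·7.7574)/8.3609 = 2.05840; ln C = (Σln P − k·Σln h)/n = -0.16761.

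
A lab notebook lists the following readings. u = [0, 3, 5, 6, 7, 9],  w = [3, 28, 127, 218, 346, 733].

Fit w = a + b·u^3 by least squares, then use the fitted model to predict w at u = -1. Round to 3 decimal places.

ŵ = 0.807

Forming MᵀM = [[6, 1440]; [1440, 712100]] and Mᵀw = [1455, 716754]ᵀ gives MᵀM·[a, b]ᵀ = Mᵀw.
Eliminating b: 712100·(row 1) − 1440·(row 2) gives 2199000·a = 712100·1455 − 1440·716754 = 3979740, so a = 66329/36650.
Then b = (716754 − 1440·(66329/36650))/712100 = 183777/183250.
At u = -1: ŵ = (66329/36650)·(1) + (183777/183250)·(-1) = 73934/91625.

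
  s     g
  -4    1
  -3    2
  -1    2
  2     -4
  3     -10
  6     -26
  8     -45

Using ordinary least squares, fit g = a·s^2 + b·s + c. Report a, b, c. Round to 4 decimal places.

a = -0.4771, b = -1.8434, c = 0.9418

Entries of AᵀA: Σs^2·s^2 = 5827, Σs^2·s = 671, Σs^2 = 139, Σs·s = 139, Σs = 11, Σ1 = 7.
Right-hand side: Σs^2·g = -3886, Σs·g = -566, Σg = -80.
So AᵀA·[a, b, c]ᵀ = Aᵀg: [[5827, 671, 139]; [671, 139, 11]; [139, 11, 7]]·[a, b, c]ᵀ = [-3886, -566, -80]ᵀ.
Inverting the 3×3 Gram matrix, [a, b, c]ᵀ = [-23441/49134, -90575/49134, 7712/8189]ᵀ.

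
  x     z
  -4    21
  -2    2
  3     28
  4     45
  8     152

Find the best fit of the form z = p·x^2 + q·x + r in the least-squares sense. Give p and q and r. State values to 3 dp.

p = 1.986, q = 3.025, r = 0.861

Forming MᵀM = [[4705, 531, 109]; [531, 109, 9]; [109, 9, 5]] and Mᵀz = [11044, 1392, 248]ᵀ gives MᵀM·[p, q, r]ᵀ = Mᵀz.
Inverting the 3×3 Gram matrix, [p, q, r]ᵀ = [258228/130027, 393306/130027, 112018/130027]ᵀ.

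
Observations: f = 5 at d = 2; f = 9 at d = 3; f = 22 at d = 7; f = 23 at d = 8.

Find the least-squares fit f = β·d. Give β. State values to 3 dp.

β = 2.976

Compute the Gram sums: Σd·d = 126.
Moment sums: Σd·f = 375.
So AᵀA·[β]ᵀ = Aᵀf: [[126]]·[β]ᵀ = [375]ᵀ.
Hence β = 375 / 126 ≈ 2.97619.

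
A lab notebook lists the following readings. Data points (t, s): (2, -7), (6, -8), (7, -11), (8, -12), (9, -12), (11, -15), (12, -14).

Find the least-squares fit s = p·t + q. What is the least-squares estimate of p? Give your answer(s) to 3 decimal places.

p = -0.827

Forming AᵀA = [[499, 55]; [55, 7]] and Aᵀs = [-676, -79]ᵀ gives AᵀA·[p, q]ᵀ = Aᵀs.
Determinant 499·7 − 55² = 468.
p = ((-676)·7 − 55·(-79))/468 = -43/52; q = (499·(-79) − 55·(-676))/468 = -249/52.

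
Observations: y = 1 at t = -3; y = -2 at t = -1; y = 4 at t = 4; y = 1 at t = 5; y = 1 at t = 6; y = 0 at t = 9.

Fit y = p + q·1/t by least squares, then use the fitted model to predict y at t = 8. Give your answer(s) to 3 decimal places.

Normal-equation sums: Σ1 = 6, Σ1/t = -109/180, Σ1/t·1/t = 40621/32400.
And Σy = 5, Σ1/t·y = 91/30.
Δ = 6·(40621/32400) − (-109/180)² = 46369/6480.
p = (5·(40621/32400) − (-109/180)·(91/30))/(46369/6480) = 262619/231845; q = (6·(91/30) − (-109/180)·5)/(46369/6480) = 137556/46369.
At t = 8: ŷ = (262619/231845)·(1) + (137556/46369)·(1/8) = 697183/463690.

ŷ = 1.504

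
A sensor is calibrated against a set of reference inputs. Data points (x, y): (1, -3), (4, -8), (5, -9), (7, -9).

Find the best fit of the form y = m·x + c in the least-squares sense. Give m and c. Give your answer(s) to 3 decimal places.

MᵀM·[m, c]ᵀ = Mᵀy reads: 91·m + 17·c = -143;  17·m + 4·c = -29.
(Σx·x = 91, Σx = 17, Σ1 = 4, Σx·y = -143, Σy = -29.)
Δ = 91·4 − 17² = 75.
m = ((-143)·4 − 17·(-29))/75 = -79/75; c = (91·(-29) − 17·(-143))/75 = -208/75.

m = -1.053, c = -2.773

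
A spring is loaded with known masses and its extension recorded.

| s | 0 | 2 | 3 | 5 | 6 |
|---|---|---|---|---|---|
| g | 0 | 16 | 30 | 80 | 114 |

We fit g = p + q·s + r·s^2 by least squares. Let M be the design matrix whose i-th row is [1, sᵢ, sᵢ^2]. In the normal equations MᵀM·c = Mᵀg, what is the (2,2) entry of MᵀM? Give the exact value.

74

Row 2 ↔ basis s, column 2 ↔ basis s, so (MᵀM)_{2,2} = Σᵢ (s)·(s) = (0)·(0) + (2)·(2) + (3)·(3) + (5)·(5) + (6)·(6) = 74.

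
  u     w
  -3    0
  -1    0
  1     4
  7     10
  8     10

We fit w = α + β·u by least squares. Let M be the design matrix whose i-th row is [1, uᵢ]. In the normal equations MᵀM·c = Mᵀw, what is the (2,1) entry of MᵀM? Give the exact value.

Row 2 ↔ basis u, column 1 ↔ basis 1, so (MᵀM)_{2,1} = Σᵢ u = (-3)·(1) + (-1)·(1) + (1)·(1) + (7)·(1) + (8)·(1) = 12.

12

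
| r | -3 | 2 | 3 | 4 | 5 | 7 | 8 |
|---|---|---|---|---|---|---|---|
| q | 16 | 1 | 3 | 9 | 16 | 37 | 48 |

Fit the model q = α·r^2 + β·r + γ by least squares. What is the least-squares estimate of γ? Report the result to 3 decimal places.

Compute the Gram sums: Σr^2·r^2 = 7556, Σr^2·r = 1052, Σr^2 = 176, Σr·r = 176, Σr = 26, Σ1 = 7.
Moment sums: Σr^2·q = 5604, Σr·q = 722, Σq = 130.
Normal equations: [[7556, 1052, 176]; [1052, 176, 26]; [176, 26, 7]]·[α, β, γ]ᵀ = [5604, 722, 130]ᵀ.
Row-reducing yields α = 78971/78792, β = -158765/78792, γ = 11237/13132.

γ = 0.856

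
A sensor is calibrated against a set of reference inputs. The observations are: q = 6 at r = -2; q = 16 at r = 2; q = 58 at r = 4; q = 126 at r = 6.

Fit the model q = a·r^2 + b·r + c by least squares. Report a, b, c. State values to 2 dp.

a = 3.14, b = 2.44, c = -1.64

The normal system AᵀA·[a, b, c]ᵀ = Aᵀq is [[1584, 280, 60]; [280, 60, 10]; [60, 10, 4]]·[a, b, c]ᵀ = [5552, 1008, 206]ᵀ.
Inverting the 3×3 Gram matrix, [a, b, c]ᵀ = [69/22, 134/55, -18/11]ᵀ.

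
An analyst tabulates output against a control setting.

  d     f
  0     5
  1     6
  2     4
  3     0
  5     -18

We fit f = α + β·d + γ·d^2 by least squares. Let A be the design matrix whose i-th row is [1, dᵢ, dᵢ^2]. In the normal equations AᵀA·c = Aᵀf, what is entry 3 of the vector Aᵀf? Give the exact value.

-428

Entry 3 ↔ basis d^2, so (Aᵀf)_{3} = Σᵢ (d^2)·fᵢ = (0)·(5) + (1)·(6) + (4)·(4) + (9)·(0) + (25)·(-18) = -428.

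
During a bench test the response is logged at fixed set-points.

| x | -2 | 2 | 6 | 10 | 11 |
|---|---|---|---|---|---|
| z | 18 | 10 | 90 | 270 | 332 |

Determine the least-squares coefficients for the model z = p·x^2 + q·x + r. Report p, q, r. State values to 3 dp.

The normal equations are: 25969·p + 2547·q + 265·r = 70524;  2547·p + 265·q + 27·r = 6876;  265·p + 27·q + 5·r = 720.
(Σx^2·x^2 = 25969, Σx^2·x = 2547, Σx^2 = 265, Σx·x = 265, Σx = 27, Σ1 = 5, Σx^2·z = 70524, Σx·z = 6876, Σz = 720.)
Inverting the 3×3 Gram matrix, [p, q, r]ᵀ = [81747/27482, -76455/27482, 207/151]ᵀ.

p = 2.975, q = -2.782, r = 1.371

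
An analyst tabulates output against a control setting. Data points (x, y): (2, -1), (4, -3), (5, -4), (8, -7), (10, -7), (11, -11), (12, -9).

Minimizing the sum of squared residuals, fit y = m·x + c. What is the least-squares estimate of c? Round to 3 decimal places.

Entries of MᵀM: Σx·x = 474, Σx = 52, Σ1 = 7.
For Mᵀy: Σx·y = -389, Σy = -42.
So MᵀM·[m, c]ᵀ = Mᵀy: [[474, 52]; [52, 7]]·[m, c]ᵀ = [-389, -42]ᵀ.
Eliminating c: 7·(row 1) − 52·(row 2) gives 614·m = 7·(-389) − 52·(-42) = -539, so m = -539/614.
Then c = ((-42) − 52·(-539/614))/7 = 160/307.

c = 0.521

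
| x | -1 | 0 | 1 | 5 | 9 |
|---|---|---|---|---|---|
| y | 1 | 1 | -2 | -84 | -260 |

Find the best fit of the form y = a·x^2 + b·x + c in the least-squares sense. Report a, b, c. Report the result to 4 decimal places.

Entries of MᵀM: Σx^2·x^2 = 7188, Σx^2·x = 854, Σx^2 = 108, Σx·x = 108, Σx = 14, Σ1 = 5.
And Σx^2·y = -23161, Σx·y = -2763, Σy = -344.
Row-reducing yields a = -223739/74438, b = -21925/10634, c = 70579/37219.

a = -3.0057, b = -2.0618, c = 1.8963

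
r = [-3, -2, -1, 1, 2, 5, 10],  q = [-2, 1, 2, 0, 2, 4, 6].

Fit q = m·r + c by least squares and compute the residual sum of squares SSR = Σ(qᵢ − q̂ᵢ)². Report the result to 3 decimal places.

The normal equations are: 144·m + 12·c = 86;  12·m + 7·c = 13.
det = 144·7 − 12² = 864.
m = (86·7 − 12·13)/864 = 223/432; c = (144·13 − 12·86)/864 = 35/36.
Residuals: -205/144, 229/216, 667/432, -643/432, -1/216, 193/432, -29/216; SSR = 1721/216.

SSR = 7.968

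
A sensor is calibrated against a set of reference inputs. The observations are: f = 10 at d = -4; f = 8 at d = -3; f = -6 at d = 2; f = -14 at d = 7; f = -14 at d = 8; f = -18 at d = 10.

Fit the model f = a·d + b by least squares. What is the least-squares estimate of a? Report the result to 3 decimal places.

a = -2.011

The normal system MᵀM·[a, b]ᵀ = Mᵀf is [[242, 20]; [20, 6]]·[a, b]ᵀ = [-466, -34]ᵀ.
det = 242·6 − 20² = 1052.
a = ((-466)·6 − 20·(-34))/1052 = -529/263; b = (242·(-34) − 20·(-466))/1052 = 273/263.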